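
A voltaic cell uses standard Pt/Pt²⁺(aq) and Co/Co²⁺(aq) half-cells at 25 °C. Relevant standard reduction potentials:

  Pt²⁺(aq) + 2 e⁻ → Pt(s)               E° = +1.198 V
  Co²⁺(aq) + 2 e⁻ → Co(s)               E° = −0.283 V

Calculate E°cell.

Of the two couples in this cell, the one with the more positive reduction potential is reduced at the cathode: here that is Pt²⁺/Pt (+1.198 V); Co²⁺/Co (−0.283 V) is the anode.
E°cell = E°(cathode) − E°(anode) = +1.198 − (−0.283) = +1.481 V.

+1.481 V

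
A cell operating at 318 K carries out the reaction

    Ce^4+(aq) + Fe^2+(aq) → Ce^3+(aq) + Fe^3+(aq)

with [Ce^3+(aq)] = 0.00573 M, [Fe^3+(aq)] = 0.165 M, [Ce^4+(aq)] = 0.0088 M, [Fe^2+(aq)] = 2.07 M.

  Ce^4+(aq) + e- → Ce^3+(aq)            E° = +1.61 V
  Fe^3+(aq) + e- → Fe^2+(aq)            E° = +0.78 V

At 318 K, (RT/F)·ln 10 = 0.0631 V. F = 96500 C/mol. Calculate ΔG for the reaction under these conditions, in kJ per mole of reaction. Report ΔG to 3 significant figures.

With Ce⁴⁺/Ce³⁺ reduced at the cathode, E°cell = +1.61 − (+0.78) = +0.83 V and n = 1.
Q = ([Ce^3+(aq)]·[Fe^3+(aq)]) / ([Ce^4+(aq)]·[Fe^2+(aq)]) = 0.0519, so log Q = −1.285 and E = +0.83 − (0.0631/1)(−1.285) = +0.9111 V.
Then ΔG = −nFE = −1 × 96500 × +0.9111 J/mol = −87.9 kJ/mol.

−87.9 kJ/mol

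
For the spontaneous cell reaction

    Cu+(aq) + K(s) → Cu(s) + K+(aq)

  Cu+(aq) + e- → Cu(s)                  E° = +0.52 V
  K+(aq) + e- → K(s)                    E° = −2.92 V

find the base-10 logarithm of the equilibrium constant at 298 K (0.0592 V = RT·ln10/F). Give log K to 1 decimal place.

The Cu⁺/Cu couple is reduced (cathode); E°cell = +0.52 − (−2.92) = +3.44 V with n = 1.
At equilibrium E = 0, so log K = nE°cell / 0.0592 = (1)(+3.44) / 0.0592 = 58.1.

log K = 58.1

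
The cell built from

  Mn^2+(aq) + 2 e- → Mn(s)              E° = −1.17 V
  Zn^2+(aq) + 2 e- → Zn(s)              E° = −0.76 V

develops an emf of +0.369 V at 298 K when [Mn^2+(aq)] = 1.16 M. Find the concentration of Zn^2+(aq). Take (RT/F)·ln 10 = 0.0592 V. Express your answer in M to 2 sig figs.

0.048 M

With Zn²⁺/Zn at the cathode and Mn²⁺/Mn at the anode, E°cell = −0.76 − (−1.17) = +0.41 V (n = 2).
From the Nernst equation, log Q = n(E° − E)/0.0592 = 2·(+0.41 − (+0.369))/0.0592 = 1.385.
For Zn^2+(aq) + Mn(s) → Zn(s) + Mn^2+(aq), the reaction quotient is Q = [Mn^2+(aq)] / [Zn^2+(aq)].
Solving for the unknown gives log [Zn^2+(aq)] = −1.321, so [Zn^2+(aq)] ≈ 0.048 M.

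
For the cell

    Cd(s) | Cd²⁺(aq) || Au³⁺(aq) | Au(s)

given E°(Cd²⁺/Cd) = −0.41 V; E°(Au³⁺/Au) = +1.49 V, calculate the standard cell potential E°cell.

By convention the left-hand electrode in cell notation is the anode (oxidation) and the right-hand electrode is the cathode (reduction).
E°cell = E°(right) − E°(left) = +1.49 − (−0.41) = +1.90 V.

+1.90 V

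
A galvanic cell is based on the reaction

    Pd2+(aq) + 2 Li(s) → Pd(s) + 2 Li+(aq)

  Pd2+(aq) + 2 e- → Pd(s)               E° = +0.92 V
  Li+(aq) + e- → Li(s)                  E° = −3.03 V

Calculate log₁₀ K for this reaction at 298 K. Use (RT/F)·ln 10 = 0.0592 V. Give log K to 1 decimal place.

The Pd²⁺/Pd couple is reduced (cathode); E°cell = +0.92 − (−3.03) = +3.95 V with n = 2.
At equilibrium E = 0, so log K = nE°cell / 0.0592 = (2)(+3.95) / 0.0592 = 133.4.

log K = 133.4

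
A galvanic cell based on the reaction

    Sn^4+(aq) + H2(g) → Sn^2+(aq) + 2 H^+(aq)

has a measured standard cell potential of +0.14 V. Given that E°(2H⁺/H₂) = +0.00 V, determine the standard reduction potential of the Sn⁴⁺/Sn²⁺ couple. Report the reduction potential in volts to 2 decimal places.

In the reaction as written the Sn⁴⁺/Sn²⁺ couple is reduced (cathode) and 2H⁺/H₂ is oxidized (anode), so E°cell = E°(Sn⁴⁺/Sn²⁺) − E°(2H⁺/H₂).
E°(Sn⁴⁺/Sn²⁺) = E°cell + E°(anode) = +0.14 + (+0.00) = +0.14 V.

+0.14 V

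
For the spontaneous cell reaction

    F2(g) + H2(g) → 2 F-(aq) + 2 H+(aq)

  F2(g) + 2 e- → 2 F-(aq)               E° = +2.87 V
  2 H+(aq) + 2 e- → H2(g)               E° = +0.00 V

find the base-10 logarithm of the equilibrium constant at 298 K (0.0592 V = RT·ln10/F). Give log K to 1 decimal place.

The F₂/F⁻ couple is reduced (cathode); E°cell = +2.87 − (+0.00) = +2.87 V with n = 2.
At equilibrium E = 0, so log K = nE°cell / 0.0592 = (2)(+2.87) / 0.0592 = 97.0.

log K = 97.0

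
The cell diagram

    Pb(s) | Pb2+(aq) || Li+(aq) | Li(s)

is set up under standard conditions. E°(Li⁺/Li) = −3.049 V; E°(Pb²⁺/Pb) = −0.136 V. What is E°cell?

−2.913 V

By convention the left-hand electrode in cell notation is the anode (oxidation) and the right-hand electrode is the cathode (reduction).
E°cell = E°(right) − E°(left) = −3.049 − (−0.136) = −2.913 V.
The negative sign shows that, as written, the cell would require an external voltage to drive the reaction.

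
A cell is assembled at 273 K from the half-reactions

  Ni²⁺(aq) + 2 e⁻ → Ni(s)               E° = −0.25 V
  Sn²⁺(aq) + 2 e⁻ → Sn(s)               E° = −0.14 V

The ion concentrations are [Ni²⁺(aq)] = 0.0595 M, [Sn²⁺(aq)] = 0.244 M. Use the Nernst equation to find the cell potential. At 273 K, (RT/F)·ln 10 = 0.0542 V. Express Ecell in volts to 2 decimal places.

Since E°(Sn²⁺/Sn) > E°(Ni²⁺/Ni), Sn²⁺/Sn serves as the cathode.
E°cell = −0.14 − (−0.25) = +0.11 V, with n = 2 electrons transferred.
For the overall reaction Sn²⁺(aq) + Ni(s) → Sn(s) + Ni²⁺(aq), Q = [Ni²⁺(aq)] / [Sn²⁺(aq)] = 0.244, giving log Q = −0.613.
By the Nernst equation, E = +0.11 − (0.0542/2)·(−0.613) = +0.13 V.

+0.13 V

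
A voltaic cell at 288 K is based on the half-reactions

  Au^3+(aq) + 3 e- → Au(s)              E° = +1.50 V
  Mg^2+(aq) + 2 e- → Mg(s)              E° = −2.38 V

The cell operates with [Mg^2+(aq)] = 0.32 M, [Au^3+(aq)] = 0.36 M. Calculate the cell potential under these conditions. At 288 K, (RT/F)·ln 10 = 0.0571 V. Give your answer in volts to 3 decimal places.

The Au³⁺/Au couple has the more positive E°, so it is the cathode; Mg²⁺/Mg is the anode.
E°cell = E°cat − E°an = +1.50 − (−2.38) = +3.88 V; n = 6.
For the overall reaction 2 Au^3+(aq) + 3 Mg(s) → 2 Au(s) + 3 Mg^2+(aq), Q = [Mg^2+(aq)]^3 / [Au^3+(aq)]^2 = 0.253, giving log Q = −0.597.
Applying E = E° − (RT ln10/nF)·log Q gives +3.88 − (0.0571/6)(−0.597) = +3.886 V.

+3.886 V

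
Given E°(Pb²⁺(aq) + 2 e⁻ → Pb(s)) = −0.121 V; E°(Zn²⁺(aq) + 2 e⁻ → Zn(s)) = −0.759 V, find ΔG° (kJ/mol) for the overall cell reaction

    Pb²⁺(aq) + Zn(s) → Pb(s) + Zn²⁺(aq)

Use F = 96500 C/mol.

−123 kJ/mol

In the reaction as written Pb²⁺(aq) is reduced, so the Pb²⁺/Pb couple is the cathode and Zn²⁺/Zn is the anode.
E°cell = −0.121 − (−0.759) = +0.638 V; balancing electrons gives n = 2.
ΔG° = −nFE°cell = −(2)(96500)(+0.638) J/mol = −123 kJ/mol.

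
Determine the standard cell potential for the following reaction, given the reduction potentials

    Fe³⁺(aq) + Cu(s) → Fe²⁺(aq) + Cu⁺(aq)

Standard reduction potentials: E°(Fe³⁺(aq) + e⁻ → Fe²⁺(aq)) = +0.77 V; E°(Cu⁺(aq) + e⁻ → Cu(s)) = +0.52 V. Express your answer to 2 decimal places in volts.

In the reaction as written, Fe³⁺(aq) is reduced (cathode) and Cu⁺(aq) is produced by oxidation at the anode.
E°cell = E°(cathode) − E°(anode) = +0.77 − (+0.52) = +0.25 V.

+0.25 V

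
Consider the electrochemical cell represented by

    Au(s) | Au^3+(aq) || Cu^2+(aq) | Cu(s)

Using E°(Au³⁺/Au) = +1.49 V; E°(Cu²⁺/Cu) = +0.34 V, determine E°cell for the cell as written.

By convention the left-hand electrode in cell notation is the anode (oxidation) and the right-hand electrode is the cathode (reduction).
E°cell = E°(right) − E°(left) = +0.34 − (+1.49) = −1.15 V.
The negative sign shows that, as written, the cell would require an external voltage to drive the reaction.

−1.15 V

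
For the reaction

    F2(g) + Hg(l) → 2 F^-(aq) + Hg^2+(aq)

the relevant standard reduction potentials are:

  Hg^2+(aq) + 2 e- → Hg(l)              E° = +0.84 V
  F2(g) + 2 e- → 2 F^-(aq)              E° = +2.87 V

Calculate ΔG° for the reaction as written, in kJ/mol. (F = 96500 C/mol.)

In the reaction as written F2(g) is reduced, so the F₂/F⁻ couple is the cathode and Hg²⁺/Hg is the anode.
E°cell = +2.87 − (+0.84) = +2.03 V; balancing electrons gives n = 2.
ΔG° = −nFE°cell = −(2)(96500)(+2.03) J/mol = −392 kJ/mol.

−392 kJ/mol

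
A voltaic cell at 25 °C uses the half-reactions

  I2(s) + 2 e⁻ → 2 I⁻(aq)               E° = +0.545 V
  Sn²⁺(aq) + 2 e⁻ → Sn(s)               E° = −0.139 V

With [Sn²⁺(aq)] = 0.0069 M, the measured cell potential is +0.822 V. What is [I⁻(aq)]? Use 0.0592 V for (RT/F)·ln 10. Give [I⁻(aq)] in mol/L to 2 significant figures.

0.056 M

I₂/I⁻ is the cathode (higher E°); E°cell = +0.545 − (−0.139) = +0.684 V with n = 2.
Since E = E° − (0.0592/n)·log Q, log Q = n(E° − E)/0.0592 = −4.662.
For I2(s) + Sn(s) → 2 I⁻(aq) + Sn²⁺(aq), the reaction quotient is Q = [I⁻(aq)]^2·[Sn²⁺(aq)].
Solving for the unknown gives log [I⁻(aq)] = −1.250, so [I⁻(aq)] ≈ 0.056 M.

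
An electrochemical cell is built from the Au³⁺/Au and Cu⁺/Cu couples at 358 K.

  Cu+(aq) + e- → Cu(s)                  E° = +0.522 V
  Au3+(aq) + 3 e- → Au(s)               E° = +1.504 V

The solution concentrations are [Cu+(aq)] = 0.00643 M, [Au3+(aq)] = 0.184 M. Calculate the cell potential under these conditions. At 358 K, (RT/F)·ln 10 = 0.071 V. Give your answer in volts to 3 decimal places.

+1.120 V

Au³⁺/Au is reduced (cathode, E° = +1.504 V) and Cu⁺/Cu is oxidized (anode).
The standard potential is +1.504 − (+0.522) = +0.982 V and the balanced reaction transfers n = 3 electrons.
Balancing gives Au3+(aq) + 3 Cu(s) → Au(s) + 3 Cu+(aq); hence Q = [Cu+(aq)]^3 / [Au3+(aq)] = 1.44×10^−6 (log Q = −5.840).
By the Nernst equation, E = +0.982 − (0.071/3)·(−5.840) = +1.120 V.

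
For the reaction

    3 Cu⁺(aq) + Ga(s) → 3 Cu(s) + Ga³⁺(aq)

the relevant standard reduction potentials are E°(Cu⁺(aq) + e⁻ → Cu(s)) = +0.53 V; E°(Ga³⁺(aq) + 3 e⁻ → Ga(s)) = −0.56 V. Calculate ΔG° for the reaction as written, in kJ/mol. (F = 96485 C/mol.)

−316 kJ/mol

In the reaction as written Cu⁺(aq) is reduced, so the Cu⁺/Cu couple is the cathode and Ga³⁺/Ga is the anode.
E°cell = +0.53 − (−0.56) = +1.09 V; balancing electrons gives n = 3.
ΔG° = −nFE°cell = −(3)(96485)(+1.09) J/mol = −316 kJ/mol.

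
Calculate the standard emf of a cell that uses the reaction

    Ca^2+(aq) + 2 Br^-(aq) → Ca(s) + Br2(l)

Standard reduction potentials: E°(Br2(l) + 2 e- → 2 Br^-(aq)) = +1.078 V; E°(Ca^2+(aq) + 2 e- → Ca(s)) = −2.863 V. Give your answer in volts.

Ca^2+(aq) gains electrons, so the Ca²⁺/Ca couple is the cathode; the Br₂/Br⁻ couple is the anode.
E°cell = E°(cathode) − E°(anode) = −2.863 − (+1.078) = −3.941 V.
The negative E°cell means the reaction is non-spontaneous in the direction written.

−3.941 V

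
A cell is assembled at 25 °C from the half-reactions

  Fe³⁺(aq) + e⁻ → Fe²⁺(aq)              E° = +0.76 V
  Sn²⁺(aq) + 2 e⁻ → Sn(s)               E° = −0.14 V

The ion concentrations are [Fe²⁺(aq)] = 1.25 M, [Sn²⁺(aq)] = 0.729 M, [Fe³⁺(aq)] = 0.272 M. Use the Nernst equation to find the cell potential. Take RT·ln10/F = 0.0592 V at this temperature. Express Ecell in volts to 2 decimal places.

+0.86 V

Since E°(Fe³⁺/Fe²⁺) > E°(Sn²⁺/Sn), Fe³⁺/Fe²⁺ serves as the cathode.
E°cell = E°cat − E°an = +0.76 − (−0.14) = +0.90 V; n = 2.
For the overall reaction 2 Fe³⁺(aq) + Sn(s) → 2 Fe²⁺(aq) + Sn²⁺(aq), Q = ([Fe²⁺(aq)]^2·[Sn²⁺(aq)]) / [Fe³⁺(aq)]^2 = 15.4, giving log Q = 1.187.
Applying E = E° − (RT ln10/nF)·log Q gives +0.90 − (0.0592/2)(1.187) = +0.86 V.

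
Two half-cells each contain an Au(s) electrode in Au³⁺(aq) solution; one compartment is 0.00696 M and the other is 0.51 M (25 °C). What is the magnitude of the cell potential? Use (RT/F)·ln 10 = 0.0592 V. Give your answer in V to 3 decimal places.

For a concentration cell E°cell = 0, since both electrodes use the same couple.
The compartment with the higher Au³⁺(aq) concentration (0.51 M) acts as the cathode; ions are reduced there and produced at the dilute (0.00696 M) anode.
With n = 3, Ecell = −(0.0592/3)·log([dilute]/[conc]) = −(0.0592/3)·log(0.00696/0.51) = +0.037 V.

0.037 V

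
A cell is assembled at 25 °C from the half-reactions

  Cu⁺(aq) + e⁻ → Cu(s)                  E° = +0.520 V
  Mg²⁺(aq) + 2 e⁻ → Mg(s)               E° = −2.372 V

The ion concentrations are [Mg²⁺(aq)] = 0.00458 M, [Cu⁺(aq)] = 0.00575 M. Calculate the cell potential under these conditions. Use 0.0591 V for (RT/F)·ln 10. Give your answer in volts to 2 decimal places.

+2.83 V

Since E°(Cu⁺/Cu) > E°(Mg²⁺/Mg), Cu⁺/Cu serves as the cathode.
E°cell = +0.520 − (−2.372) = +2.892 V, with n = 2 electrons transferred.
For the overall reaction 2 Cu⁺(aq) + Mg(s) → 2 Cu(s) + Mg²⁺(aq), Q = [Mg²⁺(aq)] / [Cu⁺(aq)]^2 = 139, giving log Q = 2.142.
Applying E = E° − (RT ln10/nF)·log Q gives +2.892 − (0.0591/2)(2.142) = +2.83 V.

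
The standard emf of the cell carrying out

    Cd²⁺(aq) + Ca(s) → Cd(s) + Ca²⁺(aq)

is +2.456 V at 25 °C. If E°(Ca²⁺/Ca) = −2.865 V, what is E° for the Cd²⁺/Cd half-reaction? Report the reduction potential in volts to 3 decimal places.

In the reaction as written the Cd²⁺/Cd couple is reduced (cathode) and Ca²⁺/Ca is oxidized (anode), so E°cell = E°(Cd²⁺/Cd) − E°(Ca²⁺/Ca).
E°(Cd²⁺/Cd) = E°cell + E°(anode) = +2.456 + (−2.865) = −0.409 V.

−0.409 V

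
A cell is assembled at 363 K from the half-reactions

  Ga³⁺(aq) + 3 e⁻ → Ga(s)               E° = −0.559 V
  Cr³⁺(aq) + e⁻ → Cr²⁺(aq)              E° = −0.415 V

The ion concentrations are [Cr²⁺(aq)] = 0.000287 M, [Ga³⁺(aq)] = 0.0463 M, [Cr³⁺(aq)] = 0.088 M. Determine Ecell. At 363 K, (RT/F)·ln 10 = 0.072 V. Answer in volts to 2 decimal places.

+0.36 V

Cr³⁺/Cr²⁺ is reduced (cathode, E° = −0.415 V) and Ga³⁺/Ga is oxidized (anode).
E°cell = E°cat − E°an = −0.415 − (−0.559) = +0.144 V; n = 3.
Balancing gives 3 Cr³⁺(aq) + Ga(s) → 3 Cr²⁺(aq) + Ga³⁺(aq); hence Q = ([Cr²⁺(aq)]^3·[Ga³⁺(aq)]) / [Cr³⁺(aq)]^3 = 1.61×10^−9 (log Q = −8.794).
Applying E = E° − (RT ln10/nF)·log Q gives +0.144 − (0.072/3)(−8.794) = +0.36 V.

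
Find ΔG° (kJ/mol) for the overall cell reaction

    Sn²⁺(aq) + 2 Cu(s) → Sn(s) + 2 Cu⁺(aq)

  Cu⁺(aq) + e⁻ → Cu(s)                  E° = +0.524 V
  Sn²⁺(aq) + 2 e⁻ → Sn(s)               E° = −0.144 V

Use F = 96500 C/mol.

+129 kJ/mol

In the reaction as written Sn²⁺(aq) is reduced, so the Sn²⁺/Sn couple is the cathode and Cu⁺/Cu is the anode.
E°cell = −0.144 − (+0.524) = −0.668 V; balancing electrons gives n = 2.
ΔG° = −nFE°cell = −(2)(96500)(−0.668) J/mol = +129 kJ/mol.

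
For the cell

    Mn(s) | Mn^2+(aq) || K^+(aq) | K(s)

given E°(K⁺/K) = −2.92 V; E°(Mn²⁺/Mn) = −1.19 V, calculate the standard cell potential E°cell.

By convention the left-hand electrode in cell notation is the anode (oxidation) and the right-hand electrode is the cathode (reduction).
E°cell = E°(right) − E°(left) = −2.92 − (−1.19) = −1.73 V.
The negative sign shows that, as written, the cell would require an external voltage to drive the reaction.

−1.73 V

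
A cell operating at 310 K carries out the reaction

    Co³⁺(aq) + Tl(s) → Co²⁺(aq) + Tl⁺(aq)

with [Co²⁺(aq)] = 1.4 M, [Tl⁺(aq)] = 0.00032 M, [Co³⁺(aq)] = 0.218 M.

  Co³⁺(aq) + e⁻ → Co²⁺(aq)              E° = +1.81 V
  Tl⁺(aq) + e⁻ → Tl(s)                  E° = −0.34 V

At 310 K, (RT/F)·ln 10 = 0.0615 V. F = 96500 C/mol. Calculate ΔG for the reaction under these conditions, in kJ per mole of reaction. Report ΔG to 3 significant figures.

−223 kJ/mol

The standard cell potential is +1.81 − (−0.34) = +2.15 V, with n = 1 electron in the balanced equation.
The reaction quotient is ([Co²⁺(aq)]·[Tl⁺(aq)]) / [Co³⁺(aq)] = 0.00206; by Nernst, E = +2.15 − (0.0615/1)(−2.687) = +2.3153 V.
Then ΔG = −nFE = −1 × 96500 × +2.3153 J/mol = −223 kJ/mol.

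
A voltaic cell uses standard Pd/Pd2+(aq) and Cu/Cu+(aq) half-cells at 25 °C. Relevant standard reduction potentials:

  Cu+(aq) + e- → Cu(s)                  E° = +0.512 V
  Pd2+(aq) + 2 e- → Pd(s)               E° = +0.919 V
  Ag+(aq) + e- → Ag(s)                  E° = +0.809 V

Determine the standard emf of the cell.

+0.407 V

Of the two couples in this cell, the one with the more positive reduction potential is reduced at the cathode: here that is Pd²⁺/Pd (+0.919 V); Cu⁺/Cu (+0.512 V) is the anode.
E°cell = E°(cathode) − E°(anode) = +0.919 − (+0.512) = +0.407 V.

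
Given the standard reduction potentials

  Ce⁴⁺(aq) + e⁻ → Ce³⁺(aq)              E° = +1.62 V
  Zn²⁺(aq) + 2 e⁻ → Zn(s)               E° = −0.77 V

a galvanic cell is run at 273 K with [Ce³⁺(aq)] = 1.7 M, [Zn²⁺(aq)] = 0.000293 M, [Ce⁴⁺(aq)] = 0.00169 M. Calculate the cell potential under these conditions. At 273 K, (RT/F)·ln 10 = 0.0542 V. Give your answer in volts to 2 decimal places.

+2.32 V

The Ce⁴⁺/Ce³⁺ couple has the more positive E°, so it is the cathode; Zn²⁺/Zn is the anode.
E°cell = E°cat − E°an = +1.62 − (−0.77) = +2.39 V; n = 2.
The balanced reaction is 2 Ce⁴⁺(aq) + Zn(s) → 2 Ce³⁺(aq) + Zn²⁺(aq), so Q = ([Ce³⁺(aq)]^2·[Zn²⁺(aq)]) / [Ce⁴⁺(aq)]^2 = 296 and log Q = 2.472.
By the Nernst equation, E = +2.39 − (0.0542/2)·(2.472) = +2.32 V.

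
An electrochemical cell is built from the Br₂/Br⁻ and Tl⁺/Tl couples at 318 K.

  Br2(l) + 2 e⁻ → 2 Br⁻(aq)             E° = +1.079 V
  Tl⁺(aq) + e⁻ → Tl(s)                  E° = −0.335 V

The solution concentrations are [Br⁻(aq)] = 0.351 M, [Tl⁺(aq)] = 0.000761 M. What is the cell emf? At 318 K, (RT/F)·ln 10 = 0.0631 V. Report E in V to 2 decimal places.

Br₂/Br⁻ is reduced (cathode, E° = +1.079 V) and Tl⁺/Tl is oxidized (anode).
E°cell = +1.079 − (−0.335) = +1.414 V, with n = 2 electrons transferred.
Balancing gives Br2(l) + 2 Tl(s) → 2 Br⁻(aq) + 2 Tl⁺(aq); hence Q = [Br⁻(aq)]^2·[Tl⁺(aq)]^2 = 7.13×10^−8 (log Q = −7.147).
Applying E = E° − (RT ln10/nF)·log Q gives +1.414 − (0.0631/2)(−7.147) = +1.64 V.

+1.64 V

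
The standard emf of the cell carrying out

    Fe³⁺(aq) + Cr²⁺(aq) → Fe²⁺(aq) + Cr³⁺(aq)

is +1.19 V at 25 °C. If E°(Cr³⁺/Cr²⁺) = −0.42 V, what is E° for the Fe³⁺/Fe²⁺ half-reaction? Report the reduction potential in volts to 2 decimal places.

In the reaction as written the Fe³⁺/Fe²⁺ couple is reduced (cathode) and Cr³⁺/Cr²⁺ is oxidized (anode), so E°cell = E°(Fe³⁺/Fe²⁺) − E°(Cr³⁺/Cr²⁺).
E°(Fe³⁺/Fe²⁺) = E°cell + E°(anode) = +1.19 + (−0.42) = +0.77 V.

+0.77 V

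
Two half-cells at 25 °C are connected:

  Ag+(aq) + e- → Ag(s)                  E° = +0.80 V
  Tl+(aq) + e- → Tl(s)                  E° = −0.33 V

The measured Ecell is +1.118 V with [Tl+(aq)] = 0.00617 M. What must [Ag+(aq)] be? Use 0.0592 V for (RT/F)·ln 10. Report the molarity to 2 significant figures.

With Ag⁺/Ag at the cathode and Tl⁺/Tl at the anode, E°cell = +0.80 − (−0.33) = +1.13 V (n = 1).
From the Nernst equation, log Q = n(E° − E)/0.0592 = 1·(+1.13 − (+1.118))/0.0592 = 0.203.
Balancing electrons gives Ag+(aq) + Tl(s) → Ag(s) + Tl+(aq); thus Q = [Tl+(aq)] / [Ag+(aq)].
Solving for the unknown gives log [Ag+(aq)] = −2.413, so [Ag+(aq)] ≈ 0.0039 M.

0.0039 M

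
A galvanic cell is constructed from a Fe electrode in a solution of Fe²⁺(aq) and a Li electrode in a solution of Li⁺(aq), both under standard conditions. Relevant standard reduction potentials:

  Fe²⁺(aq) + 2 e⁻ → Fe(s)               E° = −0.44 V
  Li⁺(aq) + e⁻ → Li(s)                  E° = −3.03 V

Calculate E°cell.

The Fe²⁺/Fe couple has the higher E°, so Fe ion is reduced (cathode) and Li is oxidized (anode).
E°cell = E°(cathode) − E°(anode) = −0.44 − (−3.03) = +2.59 V.

+2.59 V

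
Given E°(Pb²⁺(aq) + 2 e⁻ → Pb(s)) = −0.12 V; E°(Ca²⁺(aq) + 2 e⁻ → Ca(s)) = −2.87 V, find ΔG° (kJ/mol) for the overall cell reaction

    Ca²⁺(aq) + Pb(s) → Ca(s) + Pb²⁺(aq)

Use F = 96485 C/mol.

In the reaction as written Ca²⁺(aq) is reduced, so the Ca²⁺/Ca couple is the cathode and Pb²⁺/Pb is the anode.
E°cell = −2.87 − (−0.12) = −2.75 V; balancing electrons gives n = 2.
ΔG° = −nFE°cell = −(2)(96485)(−2.75) J/mol = +531 kJ/mol.

+531 kJ/mol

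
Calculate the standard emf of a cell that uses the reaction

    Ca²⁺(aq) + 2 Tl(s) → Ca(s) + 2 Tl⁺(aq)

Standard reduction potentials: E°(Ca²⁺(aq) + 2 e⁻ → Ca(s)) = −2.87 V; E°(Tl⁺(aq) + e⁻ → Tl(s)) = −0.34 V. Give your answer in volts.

In the reaction as written, Ca²⁺(aq) is reduced (cathode) and Tl⁺(aq) is produced by oxidation at the anode.
E°cell = E°(cathode) − E°(anode) = −2.87 − (−0.34) = −2.53 V.

−2.53 V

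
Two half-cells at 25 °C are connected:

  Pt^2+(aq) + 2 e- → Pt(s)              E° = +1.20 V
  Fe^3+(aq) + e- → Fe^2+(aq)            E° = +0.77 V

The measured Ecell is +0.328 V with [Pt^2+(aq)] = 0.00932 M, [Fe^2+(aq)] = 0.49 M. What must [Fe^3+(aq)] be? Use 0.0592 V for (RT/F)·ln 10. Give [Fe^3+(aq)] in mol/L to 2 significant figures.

Pt²⁺/Pt is the cathode (higher E°); E°cell = +1.20 − (+0.77) = +0.43 V with n = 2.
Since E = E° − (0.0592/n)·log Q, log Q = n(E° − E)/0.0592 = 3.446.
Balancing electrons gives Pt^2+(aq) + 2 Fe^2+(aq) → Pt(s) + 2 Fe^3+(aq); thus Q = [Fe^3+(aq)]^2 / ([Pt^2+(aq)]·[Fe^2+(aq)]^2).
Isolating [Fe^3+(aq)] in Q = 10^{3.446} yields log [Fe^3+(aq)] = 0.398, i.e. 2.5 M.

2.5 M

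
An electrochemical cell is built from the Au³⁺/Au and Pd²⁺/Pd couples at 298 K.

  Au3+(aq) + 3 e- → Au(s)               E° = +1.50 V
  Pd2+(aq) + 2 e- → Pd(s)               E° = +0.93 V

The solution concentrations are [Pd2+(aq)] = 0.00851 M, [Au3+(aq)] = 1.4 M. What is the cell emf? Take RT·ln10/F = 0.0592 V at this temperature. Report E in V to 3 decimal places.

+0.634 V

Au³⁺/Au is reduced (cathode, E° = +1.50 V) and Pd²⁺/Pd is oxidized (anode).
The standard potential is +1.50 − (+0.93) = +0.57 V and the balanced reaction transfers n = 6 electrons.
For the overall reaction 2 Au3+(aq) + 3 Pd(s) → 2 Au(s) + 3 Pd2+(aq), Q = [Pd2+(aq)]^3 / [Au3+(aq)]^2 = 3.14×10^−7, giving log Q = −6.502.
By the Nernst equation, E = +0.57 − (0.0592/6)·(−6.502) = +0.634 V.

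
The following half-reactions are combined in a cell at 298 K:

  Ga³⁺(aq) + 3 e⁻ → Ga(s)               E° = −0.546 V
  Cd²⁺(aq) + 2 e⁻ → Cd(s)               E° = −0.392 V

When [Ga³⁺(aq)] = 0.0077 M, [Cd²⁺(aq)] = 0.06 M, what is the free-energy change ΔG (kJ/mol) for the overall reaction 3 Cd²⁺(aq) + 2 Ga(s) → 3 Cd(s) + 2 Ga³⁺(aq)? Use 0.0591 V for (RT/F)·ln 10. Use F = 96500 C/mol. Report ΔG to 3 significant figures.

With Cd²⁺/Cd reduced at the cathode, E°cell = −0.392 − (−0.546) = +0.154 V and n = 6.
The reaction quotient is [Ga³⁺(aq)]^2 / [Cd²⁺(aq)]^3 = 0.274; by Nernst, E = +0.154 − (0.0591/6)(−0.561) = +0.1595 V.
Finally ΔG = −nFE = −(6)(96500 C/mol)(+0.1595 V) = −92.4 kJ/mol.

−92.4 kJ/mol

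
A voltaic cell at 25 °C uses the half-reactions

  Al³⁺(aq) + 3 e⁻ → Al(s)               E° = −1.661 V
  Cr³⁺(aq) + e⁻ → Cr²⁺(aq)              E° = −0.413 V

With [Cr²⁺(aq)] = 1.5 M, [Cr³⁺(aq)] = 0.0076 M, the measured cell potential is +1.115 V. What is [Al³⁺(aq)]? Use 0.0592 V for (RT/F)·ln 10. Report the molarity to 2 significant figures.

0.71 M

Cr³⁺/Cr²⁺ is the cathode (higher E°); E°cell = −0.413 − (−1.661) = +1.248 V with n = 3.
Rearranging E = E° − (0.0592/n)·log Q gives log Q = 3(+1.248 − (+1.115))/0.0592 = 6.740.
The balanced reaction is 3 Cr³⁺(aq) + Al(s) → 3 Cr²⁺(aq) + Al³⁺(aq), so Q = ([Cr²⁺(aq)]^3·[Al³⁺(aq)]) / [Cr³⁺(aq)]^3.
Substituting the known concentrations and solving, log [Al³⁺(aq)] = −0.146 and [Al³⁺(aq)] = 0.71 M.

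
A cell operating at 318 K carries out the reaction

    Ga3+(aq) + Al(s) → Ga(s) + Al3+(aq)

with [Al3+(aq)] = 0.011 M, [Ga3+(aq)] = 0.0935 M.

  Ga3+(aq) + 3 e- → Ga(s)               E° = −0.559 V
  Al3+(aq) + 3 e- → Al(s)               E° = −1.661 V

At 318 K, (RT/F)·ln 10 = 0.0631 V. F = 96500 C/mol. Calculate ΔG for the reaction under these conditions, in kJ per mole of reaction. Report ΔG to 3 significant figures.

With Ga³⁺/Ga reduced at the cathode, E°cell = −0.559 − (−1.661) = +1.102 V and n = 3.
The reaction quotient is [Al3+(aq)] / [Ga3+(aq)] = 0.118; by Nernst, E = +1.102 − (0.0631/3)(−0.929) = +1.1215 V.
ΔG = −nFE = −(3)(96500)(+1.1215) J/mol = −325 kJ/mol.

−325 kJ/mol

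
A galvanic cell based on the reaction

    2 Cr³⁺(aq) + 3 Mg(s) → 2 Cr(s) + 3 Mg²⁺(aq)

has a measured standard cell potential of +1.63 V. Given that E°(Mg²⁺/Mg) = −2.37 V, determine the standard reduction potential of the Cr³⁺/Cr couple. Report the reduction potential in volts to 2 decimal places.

−0.74 V

In the reaction as written the Cr³⁺/Cr couple is reduced (cathode) and Mg²⁺/Mg is oxidized (anode), so E°cell = E°(Cr³⁺/Cr) − E°(Mg²⁺/Mg).
E°(Cr³⁺/Cr) = E°cell + E°(anode) = +1.63 + (−2.37) = −0.74 V.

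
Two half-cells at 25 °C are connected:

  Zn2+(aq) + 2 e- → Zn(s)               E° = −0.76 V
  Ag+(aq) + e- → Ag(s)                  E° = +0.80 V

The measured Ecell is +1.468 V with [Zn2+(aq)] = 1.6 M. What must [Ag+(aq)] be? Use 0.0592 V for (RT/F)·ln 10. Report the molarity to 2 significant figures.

The Ag⁺/Ag couple has the larger reduction potential, so it is the cathode: E°cell = +0.80 − (−0.76) = +1.56 V and n = 2.
From the Nernst equation, log Q = n(E° − E)/0.0592 = 2·(+1.56 − (+1.468))/0.0592 = 3.108.
Balancing electrons gives 2 Ag+(aq) + Zn(s) → 2 Ag(s) + Zn2+(aq); thus Q = [Zn2+(aq)] / [Ag+(aq)]^2.
Isolating [Ag+(aq)] in Q = 10^{3.108} yields log [Ag+(aq)] = −1.452, i.e. 0.035 M.

0.035 M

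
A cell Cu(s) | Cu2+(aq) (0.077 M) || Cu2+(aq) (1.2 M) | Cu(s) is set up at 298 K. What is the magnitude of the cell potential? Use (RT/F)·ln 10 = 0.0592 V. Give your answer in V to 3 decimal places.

0.035 V

For a concentration cell E°cell = 0, since both electrodes use the same couple.
The compartment with the higher Cu2+(aq) concentration (1.2 M) acts as the cathode; ions are reduced there and produced at the dilute (0.077 M) anode.
With n = 2, Ecell = −(0.0592/2)·log([dilute]/[conc]) = −(0.0592/2)·log(0.077/1.2) = +0.035 V.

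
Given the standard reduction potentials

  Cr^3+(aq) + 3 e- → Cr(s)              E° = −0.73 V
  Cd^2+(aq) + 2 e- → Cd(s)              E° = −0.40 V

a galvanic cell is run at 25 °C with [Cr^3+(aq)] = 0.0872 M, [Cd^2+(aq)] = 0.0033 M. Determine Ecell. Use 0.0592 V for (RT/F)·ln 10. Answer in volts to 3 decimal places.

+0.277 V

Cd²⁺/Cd is reduced (cathode, E° = −0.40 V) and Cr³⁺/Cr is oxidized (anode).
The standard potential is −0.40 − (−0.73) = +0.33 V and the balanced reaction transfers n = 6 electrons.
Balancing gives 3 Cd^2+(aq) + 2 Cr(s) → 3 Cd(s) + 2 Cr^3+(aq); hence Q = [Cr^3+(aq)]^2 / [Cd^2+(aq)]^3 = 2.12×10^5 (log Q = 5.325).
Applying E = E° − (RT ln10/nF)·log Q gives +0.33 − (0.0592/6)(5.325) = +0.277 V.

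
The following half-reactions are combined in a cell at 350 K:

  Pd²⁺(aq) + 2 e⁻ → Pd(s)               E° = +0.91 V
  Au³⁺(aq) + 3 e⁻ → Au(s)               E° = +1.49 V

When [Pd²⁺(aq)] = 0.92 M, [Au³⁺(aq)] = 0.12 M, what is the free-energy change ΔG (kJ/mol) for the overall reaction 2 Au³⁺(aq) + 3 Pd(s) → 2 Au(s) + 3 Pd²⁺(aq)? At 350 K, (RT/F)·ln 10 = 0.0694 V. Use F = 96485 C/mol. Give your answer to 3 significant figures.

The standard cell potential is +1.49 − (+0.91) = +0.58 V, with n = 6 electrons in the balanced equation.
Q = [Pd²⁺(aq)]^3 / [Au³⁺(aq)]^2 = 54.1, so log Q = 1.733 and E = +0.58 − (0.0694/6)(1.733) = +0.5600 V.
ΔG = −nFE = −(6)(96485)(+0.5600) J/mol = −324 kJ/mol.

−324 kJ/mol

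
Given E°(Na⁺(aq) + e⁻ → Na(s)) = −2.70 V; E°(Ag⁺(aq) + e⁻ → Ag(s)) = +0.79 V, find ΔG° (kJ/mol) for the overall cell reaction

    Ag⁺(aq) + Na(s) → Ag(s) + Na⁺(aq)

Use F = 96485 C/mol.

−337 kJ/mol

In the reaction as written Ag⁺(aq) is reduced, so the Ag⁺/Ag couple is the cathode and Na⁺/Na is the anode.
E°cell = +0.79 − (−2.70) = +3.49 V; balancing electrons gives n = 1.
ΔG° = −nFE°cell = −(1)(96485)(+3.49) J/mol = −337 kJ/mol.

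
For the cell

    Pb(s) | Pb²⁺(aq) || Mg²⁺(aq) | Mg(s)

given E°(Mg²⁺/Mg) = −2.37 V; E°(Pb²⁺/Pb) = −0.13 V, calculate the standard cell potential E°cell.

By convention the left-hand electrode in cell notation is the anode (oxidation) and the right-hand electrode is the cathode (reduction).
E°cell = E°(right) − E°(left) = −2.37 − (−0.13) = −2.24 V.
The negative sign shows that, as written, the cell would require an external voltage to drive the reaction.

−2.24 V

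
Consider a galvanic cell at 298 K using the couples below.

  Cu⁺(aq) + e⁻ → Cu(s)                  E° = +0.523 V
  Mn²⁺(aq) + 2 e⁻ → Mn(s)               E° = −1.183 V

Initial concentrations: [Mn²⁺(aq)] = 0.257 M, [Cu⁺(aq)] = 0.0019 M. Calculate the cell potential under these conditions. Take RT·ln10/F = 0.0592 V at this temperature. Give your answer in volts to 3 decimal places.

The Cu⁺/Cu couple has the more positive E°, so it is the cathode; Mn²⁺/Mn is the anode.
E°cell = E°cat − E°an = +0.523 − (−1.183) = +1.706 V; n = 2.
The balanced reaction is 2 Cu⁺(aq) + Mn(s) → 2 Cu(s) + Mn²⁺(aq), so Q = [Mn²⁺(aq)] / [Cu⁺(aq)]^2 = 7.12×10^4 and log Q = 4.852.
E = E° − (0.0592/n)·log Q = +1.706 − (0.0592/2)(4.852) = +1.562 V.

+1.562 V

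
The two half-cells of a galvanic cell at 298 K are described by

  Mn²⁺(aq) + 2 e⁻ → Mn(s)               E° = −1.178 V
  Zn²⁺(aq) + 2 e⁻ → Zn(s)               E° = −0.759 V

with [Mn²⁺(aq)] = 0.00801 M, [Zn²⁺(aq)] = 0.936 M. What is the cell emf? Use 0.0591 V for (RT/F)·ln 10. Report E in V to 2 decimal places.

Since E°(Zn²⁺/Zn) > E°(Mn²⁺/Mn), Zn²⁺/Zn serves as the cathode.
The standard potential is −0.759 − (−1.178) = +0.419 V and the balanced reaction transfers n = 2 electrons.
For the overall reaction Zn²⁺(aq) + Mn(s) → Zn(s) + Mn²⁺(aq), Q = [Mn²⁺(aq)] / [Zn²⁺(aq)] = 0.00856, giving log Q = −2.068.
By the Nernst equation, E = +0.419 − (0.0591/2)·(−2.068) = +0.48 V.

+0.48 V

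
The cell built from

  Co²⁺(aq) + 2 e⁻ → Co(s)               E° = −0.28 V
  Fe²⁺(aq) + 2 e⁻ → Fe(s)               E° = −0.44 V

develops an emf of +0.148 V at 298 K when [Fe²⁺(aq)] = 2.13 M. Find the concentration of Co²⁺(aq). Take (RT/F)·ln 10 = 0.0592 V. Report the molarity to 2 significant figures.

The Co²⁺/Co couple has the larger reduction potential, so it is the cathode: E°cell = −0.28 − (−0.44) = +0.16 V and n = 2.
From the Nernst equation, log Q = n(E° − E)/0.0592 = 2·(+0.16 − (+0.148))/0.0592 = 0.405.
For Co²⁺(aq) + Fe(s) → Co(s) + Fe²⁺(aq), the reaction quotient is Q = [Fe²⁺(aq)] / [Co²⁺(aq)].
Substituting the known concentrations and solving, log [Co²⁺(aq)] = −0.077 and [Co²⁺(aq)] = 0.84 M.

0.84 M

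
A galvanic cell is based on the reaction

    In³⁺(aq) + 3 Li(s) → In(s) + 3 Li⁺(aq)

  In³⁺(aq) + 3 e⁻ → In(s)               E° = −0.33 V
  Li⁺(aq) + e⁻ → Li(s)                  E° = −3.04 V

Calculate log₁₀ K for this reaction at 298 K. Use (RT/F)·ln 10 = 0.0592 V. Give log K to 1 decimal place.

log K = 137.3

The In³⁺/In couple is reduced (cathode); E°cell = −0.33 − (−3.04) = +2.71 V with n = 3.
At equilibrium E = 0, so log K = nE°cell / 0.0592 = (3)(+2.71) / 0.0592 = 137.3.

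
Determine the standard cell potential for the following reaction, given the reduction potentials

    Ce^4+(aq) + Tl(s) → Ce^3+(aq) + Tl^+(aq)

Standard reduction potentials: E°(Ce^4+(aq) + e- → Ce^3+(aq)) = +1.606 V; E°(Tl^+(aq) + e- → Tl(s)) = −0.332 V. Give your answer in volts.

+1.938 V

In the reaction as written, Ce^4+(aq) is reduced (cathode) and Tl^+(aq) is produced by oxidation at the anode.
E°cell = E°(cathode) − E°(anode) = +1.606 − (−0.332) = +1.938 V.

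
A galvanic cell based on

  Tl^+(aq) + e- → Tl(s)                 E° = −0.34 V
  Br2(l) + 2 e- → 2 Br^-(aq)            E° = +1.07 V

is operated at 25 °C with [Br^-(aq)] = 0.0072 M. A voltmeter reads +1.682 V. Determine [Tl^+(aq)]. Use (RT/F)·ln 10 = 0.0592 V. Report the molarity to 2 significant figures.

0.0035 M

Br₂/Br⁻ is the cathode (higher E°); E°cell = +1.07 − (−0.34) = +1.41 V with n = 2.
Since E = E° − (0.0592/n)·log Q, log Q = n(E° − E)/0.0592 = −9.189.
Balancing electrons gives Br2(l) + 2 Tl(s) → 2 Br^-(aq) + 2 Tl^+(aq); thus Q = [Br^-(aq)]^2·[Tl^+(aq)]^2.
Substituting the known concentrations and solving, log [Tl^+(aq)] = −2.452 and [Tl^+(aq)] = 0.0035 M.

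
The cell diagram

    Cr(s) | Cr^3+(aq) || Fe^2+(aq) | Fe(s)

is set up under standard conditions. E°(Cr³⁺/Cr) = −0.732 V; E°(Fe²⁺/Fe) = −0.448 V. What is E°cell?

+0.284 V

By convention the left-hand electrode in cell notation is the anode (oxidation) and the right-hand electrode is the cathode (reduction).
E°cell = E°(right) − E°(left) = −0.448 − (−0.732) = +0.284 V.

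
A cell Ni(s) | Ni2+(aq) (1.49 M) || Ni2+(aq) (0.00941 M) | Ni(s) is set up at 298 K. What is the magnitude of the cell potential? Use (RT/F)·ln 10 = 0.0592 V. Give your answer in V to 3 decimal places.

0.065 V

For a concentration cell E°cell = 0, since both electrodes use the same couple.
The compartment with the higher Ni2+(aq) concentration (1.49 M) acts as the cathode; ions are reduced there and produced at the dilute (0.00941 M) anode.
With n = 2, Ecell = −(0.0592/2)·log([dilute]/[conc]) = −(0.0592/2)·log(0.00941/1.49) = +0.065 V.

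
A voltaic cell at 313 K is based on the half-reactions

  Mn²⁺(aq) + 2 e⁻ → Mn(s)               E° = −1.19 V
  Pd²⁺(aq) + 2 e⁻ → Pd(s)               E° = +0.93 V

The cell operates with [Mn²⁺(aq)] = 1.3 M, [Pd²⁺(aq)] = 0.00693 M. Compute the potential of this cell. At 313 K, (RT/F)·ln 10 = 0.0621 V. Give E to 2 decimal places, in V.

+2.05 V

Since E°(Pd²⁺/Pd) > E°(Mn²⁺/Mn), Pd²⁺/Pd serves as the cathode.
E°cell = E°cat − E°an = +0.93 − (−1.19) = +2.12 V; n = 2.
Balancing gives Pd²⁺(aq) + Mn(s) → Pd(s) + Mn²⁺(aq); hence Q = [Mn²⁺(aq)] / [Pd²⁺(aq)] = 188 (log Q = 2.273).
E = E° − (0.0621/n)·log Q = +2.12 − (0.0621/2)(2.273) = +2.05 V.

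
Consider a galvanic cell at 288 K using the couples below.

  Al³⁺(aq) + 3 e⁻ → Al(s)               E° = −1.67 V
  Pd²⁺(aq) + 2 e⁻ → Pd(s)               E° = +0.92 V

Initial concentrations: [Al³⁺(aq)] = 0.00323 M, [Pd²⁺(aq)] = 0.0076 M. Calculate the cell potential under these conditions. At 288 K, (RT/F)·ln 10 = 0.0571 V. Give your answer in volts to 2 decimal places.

Pd²⁺/Pd is reduced (cathode, E° = +0.92 V) and Al³⁺/Al is oxidized (anode).
E°cell = E°cat − E°an = +0.92 − (−1.67) = +2.59 V; n = 6.
For the overall reaction 3 Pd²⁺(aq) + 2 Al(s) → 3 Pd(s) + 2 Al³⁺(aq), Q = [Al³⁺(aq)]^2 / [Pd²⁺(aq)]^3 = 23.8, giving log Q = 1.376.
E = E° − (0.0571/n)·log Q = +2.59 − (0.0571/6)(1.376) = +2.58 V.

+2.58 V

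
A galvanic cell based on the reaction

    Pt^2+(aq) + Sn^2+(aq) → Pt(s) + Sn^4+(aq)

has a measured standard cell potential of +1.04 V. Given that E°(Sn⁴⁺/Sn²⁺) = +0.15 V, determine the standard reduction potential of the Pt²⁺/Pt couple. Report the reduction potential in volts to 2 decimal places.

+1.19 V

In the reaction as written the Pt²⁺/Pt couple is reduced (cathode) and Sn⁴⁺/Sn²⁺ is oxidized (anode), so E°cell = E°(Pt²⁺/Pt) − E°(Sn⁴⁺/Sn²⁺).
E°(Pt²⁺/Pt) = E°cell + E°(anode) = +1.04 + (+0.15) = +1.19 V.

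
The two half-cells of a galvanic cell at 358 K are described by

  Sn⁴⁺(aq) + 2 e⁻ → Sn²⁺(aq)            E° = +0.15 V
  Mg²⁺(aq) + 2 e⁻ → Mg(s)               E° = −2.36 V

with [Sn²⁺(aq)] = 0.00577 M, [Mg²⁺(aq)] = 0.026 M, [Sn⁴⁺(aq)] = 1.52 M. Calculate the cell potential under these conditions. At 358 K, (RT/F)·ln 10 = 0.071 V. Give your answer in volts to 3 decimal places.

Sn⁴⁺/Sn²⁺ is reduced (cathode, E° = +0.15 V) and Mg²⁺/Mg is oxidized (anode).
E°cell = +0.15 − (−2.36) = +2.51 V, with n = 2 electrons transferred.
The balanced reaction is Sn⁴⁺(aq) + Mg(s) → Sn²⁺(aq) + Mg²⁺(aq), so Q = ([Sn²⁺(aq)]·[Mg²⁺(aq)]) / [Sn⁴⁺(aq)] = 9.87×10^−5 and log Q = −4.006.
By the Nernst equation, E = +2.51 − (0.071/2)·(−4.006) = +2.652 V.

+2.652 V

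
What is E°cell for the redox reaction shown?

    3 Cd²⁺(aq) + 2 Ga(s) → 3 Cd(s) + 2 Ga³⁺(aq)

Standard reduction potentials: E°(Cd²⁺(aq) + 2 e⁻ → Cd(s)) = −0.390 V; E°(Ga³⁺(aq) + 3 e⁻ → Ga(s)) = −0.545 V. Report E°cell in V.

+0.155 V

Cd²⁺(aq) gains electrons, so the Cd²⁺/Cd couple is the cathode; the Ga³⁺/Ga couple is the anode.
E°cell = E°(cathode) − E°(anode) = −0.390 − (−0.545) = +0.155 V.
The positive value indicates the reaction is spontaneous as written.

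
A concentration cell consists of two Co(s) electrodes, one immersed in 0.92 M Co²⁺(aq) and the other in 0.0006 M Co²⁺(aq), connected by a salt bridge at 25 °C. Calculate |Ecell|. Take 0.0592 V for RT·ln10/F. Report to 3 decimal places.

For a concentration cell E°cell = 0, since both electrodes use the same couple.
The compartment with the higher Co²⁺(aq) concentration (0.92 M) acts as the cathode; ions are reduced there and produced at the dilute (0.0006 M) anode.
With n = 2, Ecell = −(0.0592/2)·log([dilute]/[conc]) = −(0.0592/2)·log(0.0006/0.92) = +0.094 V.

0.094 V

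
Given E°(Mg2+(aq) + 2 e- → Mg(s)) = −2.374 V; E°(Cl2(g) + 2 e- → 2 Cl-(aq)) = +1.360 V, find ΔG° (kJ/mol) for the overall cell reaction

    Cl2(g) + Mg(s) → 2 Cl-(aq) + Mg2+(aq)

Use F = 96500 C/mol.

−721 kJ/mol

In the reaction as written Cl2(g) is reduced, so the Cl₂/Cl⁻ couple is the cathode and Mg²⁺/Mg is the anode.
E°cell = +1.360 − (−2.374) = +3.734 V; balancing electrons gives n = 2.
ΔG° = −nFE°cell = −(2)(96500)(+3.734) J/mol = −721 kJ/mol.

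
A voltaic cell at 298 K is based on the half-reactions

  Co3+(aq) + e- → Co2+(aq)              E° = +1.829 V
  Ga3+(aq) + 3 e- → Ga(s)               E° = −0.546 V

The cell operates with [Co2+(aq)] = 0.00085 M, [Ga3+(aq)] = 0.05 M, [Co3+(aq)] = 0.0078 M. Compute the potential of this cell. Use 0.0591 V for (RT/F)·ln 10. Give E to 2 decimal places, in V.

+2.46 V

Since E°(Co³⁺/Co²⁺) > E°(Ga³⁺/Ga), Co³⁺/Co²⁺ serves as the cathode.
The standard potential is +1.829 − (−0.546) = +2.375 V and the balanced reaction transfers n = 3 electrons.
Balancing gives 3 Co3+(aq) + Ga(s) → 3 Co2+(aq) + Ga3+(aq); hence Q = ([Co2+(aq)]^3·[Ga3+(aq)]) / [Co3+(aq)]^3 = 6.47×10^−5 (log Q = −4.189).
By the Nernst equation, E = +2.375 − (0.0591/3)·(−4.189) = +2.46 V.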